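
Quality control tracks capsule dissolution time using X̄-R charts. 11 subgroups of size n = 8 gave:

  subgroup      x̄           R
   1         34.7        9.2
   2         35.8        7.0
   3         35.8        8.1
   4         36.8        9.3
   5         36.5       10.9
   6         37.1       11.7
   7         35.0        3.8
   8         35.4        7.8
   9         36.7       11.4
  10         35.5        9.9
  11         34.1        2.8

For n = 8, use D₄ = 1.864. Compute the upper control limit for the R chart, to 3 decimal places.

R̄ = (9.2 + 7.0 + 8.1 + 9.3 + 10.9 + 11.7 + 3.8 + 7.8 + 11.4 + 9.9 + 2.8) / 11 = 91.9000 / 11 = 8.3545
UCL_R = D₄·R̄ = 1.864 × 8.3545 = 15.5729

15.573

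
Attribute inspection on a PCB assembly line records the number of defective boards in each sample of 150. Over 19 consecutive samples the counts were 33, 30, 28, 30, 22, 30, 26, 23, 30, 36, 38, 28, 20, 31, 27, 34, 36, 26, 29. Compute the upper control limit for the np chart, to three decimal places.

p̄ = Σdᵢ / (k·n) = 557 / (19 × 150) = 0.19544
UCL = np̄ + 3·√(np̄(1−p̄)) = 29.3158 + 3 × √(29.3158×0.80456) = 29.3158 + 3 × 4.8566 = 43.8855

43.886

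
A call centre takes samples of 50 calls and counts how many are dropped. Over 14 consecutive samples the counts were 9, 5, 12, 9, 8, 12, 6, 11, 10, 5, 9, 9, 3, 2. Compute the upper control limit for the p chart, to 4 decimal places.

0.3115

p̄ = Σdᵢ / (k·n) = 110 / (14 × 50) = 0.15714
UCL = p̄ + 3·√(p̄(1−p̄)/n) = 0.15714 + 3 × √(0.15714×0.84286/50) = 0.15714 + 3 × 0.05147 = 0.31155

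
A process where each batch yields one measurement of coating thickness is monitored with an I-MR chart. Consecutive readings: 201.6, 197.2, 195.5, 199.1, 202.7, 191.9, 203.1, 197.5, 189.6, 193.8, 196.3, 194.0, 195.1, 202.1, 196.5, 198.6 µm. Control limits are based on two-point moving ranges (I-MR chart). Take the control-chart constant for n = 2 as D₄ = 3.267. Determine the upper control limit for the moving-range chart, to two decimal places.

Moving ranges: 4.4, 1.7, 3.6, 3.6, 10.8, 11.2, 5.6, 7.9, 4.2, 2.5, 2.3, 1.1, 7.0, 5.6, 2.1; M̄R̄ = 73.6000 / 15 = 4.9067
UCL_MR = D₄·M̄R̄ = 3.267 × 4.9067 = 16.0301

16.03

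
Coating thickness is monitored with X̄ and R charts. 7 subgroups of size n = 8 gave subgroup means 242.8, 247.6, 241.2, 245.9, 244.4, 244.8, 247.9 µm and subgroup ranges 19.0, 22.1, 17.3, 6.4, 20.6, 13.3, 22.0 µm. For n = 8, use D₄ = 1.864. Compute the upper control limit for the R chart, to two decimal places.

32.14

R̄ = (19.0 + 22.1 + 17.3 + 6.4 + 20.6 + 13.3 + 22.0) / 7 = 120.7000 / 7 = 17.2429
UCL_R = D₄·R̄ = 1.864 × 17.2429 = 32.1407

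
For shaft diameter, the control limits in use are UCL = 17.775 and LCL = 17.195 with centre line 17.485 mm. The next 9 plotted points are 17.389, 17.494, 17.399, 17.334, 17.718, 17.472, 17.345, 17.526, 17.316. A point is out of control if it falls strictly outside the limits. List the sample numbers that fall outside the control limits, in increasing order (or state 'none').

All 9 points lie within [17.195, 17.775].

none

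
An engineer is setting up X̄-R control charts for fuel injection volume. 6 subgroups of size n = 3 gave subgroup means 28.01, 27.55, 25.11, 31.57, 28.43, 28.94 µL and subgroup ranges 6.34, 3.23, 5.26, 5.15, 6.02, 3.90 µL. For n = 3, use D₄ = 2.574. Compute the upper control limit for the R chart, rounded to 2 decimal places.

R̄ = (6.34 + 3.23 + 5.26 + 5.15 + 6.02 + 3.90) / 6 = 29.9000 / 6 = 4.9833
UCL_R = D₄·R̄ = 2.574 × 4.9833 = 12.8271

12.83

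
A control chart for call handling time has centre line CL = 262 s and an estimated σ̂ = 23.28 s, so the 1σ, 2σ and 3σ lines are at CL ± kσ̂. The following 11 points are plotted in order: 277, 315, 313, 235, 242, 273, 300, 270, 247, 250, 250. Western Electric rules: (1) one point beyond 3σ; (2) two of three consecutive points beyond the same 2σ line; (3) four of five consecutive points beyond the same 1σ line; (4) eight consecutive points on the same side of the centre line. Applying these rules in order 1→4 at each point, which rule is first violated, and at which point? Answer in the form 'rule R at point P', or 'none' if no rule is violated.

Zone of each point (C = within 1σ̂, B = 1σ̂–2σ̂, A = 2σ̂–3σ̂, * = beyond 3σ̂; sign = side of CL): 1:+C, 2:+A, 3:+A, 4:-B, 5:-C, 6:+C, 7:+B, 8:+C, 9:-C, 10:-C, 11:-C
Rule 2 (two of three consecutive points beyond the same 2σ limit) is satisfied at point 3.

rule 2 at point 3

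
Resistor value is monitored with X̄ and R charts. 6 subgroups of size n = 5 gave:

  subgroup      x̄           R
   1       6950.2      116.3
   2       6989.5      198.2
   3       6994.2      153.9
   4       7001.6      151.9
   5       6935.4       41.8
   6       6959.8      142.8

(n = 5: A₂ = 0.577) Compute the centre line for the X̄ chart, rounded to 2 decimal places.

X̄̄ = (6950.2 + 6989.5 + 6994.2 + 7001.6 + 6935.4 + 6959.8) / 6 = 41830.7000 / 6 = 6971.7833
CL = X̄̄ = 6971.7833

6971.78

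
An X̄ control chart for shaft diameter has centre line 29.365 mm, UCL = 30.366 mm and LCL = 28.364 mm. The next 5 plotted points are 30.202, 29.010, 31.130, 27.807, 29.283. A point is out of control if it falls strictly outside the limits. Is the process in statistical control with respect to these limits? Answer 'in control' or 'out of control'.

out of control

Compare each point to [28.364, 30.366]: sample 3 = 31.130 > UCL; sample 4 = 27.807 < LCL.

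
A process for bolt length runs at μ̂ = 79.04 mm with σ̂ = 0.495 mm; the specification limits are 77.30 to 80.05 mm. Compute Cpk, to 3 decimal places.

0.680

Cpu = (USL − μ̂) / (3σ̂) = (80.05 − 79.04) / (3 × 0.495) = 0.6801; Cpl = (μ̂ − LSL) / (3σ̂) = (79.04 − 77.30) / (3 × 0.495) = 1.1717; Cpk = min(Cpu, Cpl) = 0.6801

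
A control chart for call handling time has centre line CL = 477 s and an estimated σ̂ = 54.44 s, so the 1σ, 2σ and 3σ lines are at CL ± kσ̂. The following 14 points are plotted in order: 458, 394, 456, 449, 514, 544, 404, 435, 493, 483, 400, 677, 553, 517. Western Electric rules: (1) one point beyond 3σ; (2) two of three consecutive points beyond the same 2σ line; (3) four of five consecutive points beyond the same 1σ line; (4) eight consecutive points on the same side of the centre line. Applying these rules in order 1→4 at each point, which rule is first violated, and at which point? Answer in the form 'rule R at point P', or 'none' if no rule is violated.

Zone of each point (C = within 1σ̂, B = 1σ̂–2σ̂, A = 2σ̂–3σ̂, * = beyond 3σ̂; sign = side of CL): 1:-C, 2:-B, 3:-C, 4:-C, 5:+C, 6:+B, 7:-B, 8:-C, 9:+C, 10:+C, 11:-B, 12:+*, 13:+B, 14:+C
Rule 1 (one point beyond the 3σ limits) is satisfied at point 12.

rule 1 at point 12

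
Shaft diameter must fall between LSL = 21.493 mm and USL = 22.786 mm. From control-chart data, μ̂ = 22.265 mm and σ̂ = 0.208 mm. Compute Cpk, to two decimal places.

Cpu = (USL − μ̂) / (3σ̂) = (22.786 − 22.265) / (3 × 0.208) = 0.8349; Cpl = (μ̂ − LSL) / (3σ̂) = (22.265 − 21.493) / (3 × 0.208) = 1.2372; Cpk = min(Cpu, Cpl) = 0.8349

0.83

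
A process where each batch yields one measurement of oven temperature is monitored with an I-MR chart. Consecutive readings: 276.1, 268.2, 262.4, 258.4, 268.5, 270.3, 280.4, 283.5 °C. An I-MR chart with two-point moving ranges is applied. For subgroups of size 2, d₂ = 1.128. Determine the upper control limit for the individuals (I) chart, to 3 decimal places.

X̄ = (276.1 + 268.2 + 262.4 + 258.4 + 268.5 + 270.3 + 280.4 + 283.5) / 8 = 270.9750
Moving ranges: 7.9, 5.8, 4.0, 10.1, 1.8, 10.1, 3.1; M̄R̄ = 42.8000 / 7 = 6.1143
UCL = X̄ + 3·M̄R̄/d₂ = 270.9750 + 3 × 6.1143 / 1.128 = 287.2364

287.236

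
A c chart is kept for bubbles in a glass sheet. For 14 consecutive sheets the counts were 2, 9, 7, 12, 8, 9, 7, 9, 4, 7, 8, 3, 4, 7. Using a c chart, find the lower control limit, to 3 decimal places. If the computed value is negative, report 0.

c̄ = (2 + 9 + 7 + 12 + 8 + 9 + 7 + 9 + 4 + 7 + 8 + 3 + 4 + 7) / 14 = 96 / 14 = 6.8571
LCL = c̄ − 3√c̄ = 6.8571 − 3 × 2.6186 = -0.9987 → 0 (cannot be negative)

0.000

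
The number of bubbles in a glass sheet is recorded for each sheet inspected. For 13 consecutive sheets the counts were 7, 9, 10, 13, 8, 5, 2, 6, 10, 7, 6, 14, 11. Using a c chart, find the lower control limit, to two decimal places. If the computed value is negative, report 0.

0.00

c̄ = (7 + 9 + 10 + 13 + 8 + 5 + 2 + 6 + 10 + 7 + 6 + 14 + 11) / 13 = 108 / 13 = 8.3077
LCL = c̄ − 3√c̄ = 8.3077 − 3 × 2.8823 = -0.3392 → 0 (cannot be negative)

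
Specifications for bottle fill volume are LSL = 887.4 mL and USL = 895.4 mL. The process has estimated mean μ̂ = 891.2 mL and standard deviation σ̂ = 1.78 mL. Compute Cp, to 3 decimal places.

Cp = (USL − LSL) / (6σ̂) = (895.4 − 887.4) / (6 × 1.78) = 8.0000 / 10.6800 = 0.7491

0.749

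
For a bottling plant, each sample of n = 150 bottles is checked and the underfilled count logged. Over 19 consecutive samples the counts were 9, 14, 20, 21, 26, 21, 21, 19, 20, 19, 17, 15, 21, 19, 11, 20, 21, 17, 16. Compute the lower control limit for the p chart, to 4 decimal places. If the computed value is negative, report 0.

p̄ = Σdᵢ / (k·n) = 347 / (19 × 150) = 0.12175
LCL = p̄ − 3·√(p̄(1−p̄)/n) = 0.12175 − 3 × 0.02670 = 0.04166

0.0417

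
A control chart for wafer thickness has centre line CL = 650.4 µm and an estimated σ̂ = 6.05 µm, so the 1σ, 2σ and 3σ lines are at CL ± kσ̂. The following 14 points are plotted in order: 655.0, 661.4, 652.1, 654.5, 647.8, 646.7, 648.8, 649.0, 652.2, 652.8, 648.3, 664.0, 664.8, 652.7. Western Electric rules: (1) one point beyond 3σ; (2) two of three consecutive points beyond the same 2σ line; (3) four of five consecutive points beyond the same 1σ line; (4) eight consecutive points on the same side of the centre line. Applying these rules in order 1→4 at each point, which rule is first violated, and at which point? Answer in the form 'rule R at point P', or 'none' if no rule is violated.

rule 2 at point 13

Zone of each point (C = within 1σ̂, B = 1σ̂–2σ̂, A = 2σ̂–3σ̂, * = beyond 3σ̂; sign = side of CL): 1:+C, 2:+B, 3:+C, 4:+C, 5:-C, 6:-C, 7:-C, 8:-C, 9:+C, 10:+C, 11:-C, 12:+A, 13:+A, 14:+C
Rule 2 (two of three consecutive points beyond the same 2σ limit) is satisfied at point 13.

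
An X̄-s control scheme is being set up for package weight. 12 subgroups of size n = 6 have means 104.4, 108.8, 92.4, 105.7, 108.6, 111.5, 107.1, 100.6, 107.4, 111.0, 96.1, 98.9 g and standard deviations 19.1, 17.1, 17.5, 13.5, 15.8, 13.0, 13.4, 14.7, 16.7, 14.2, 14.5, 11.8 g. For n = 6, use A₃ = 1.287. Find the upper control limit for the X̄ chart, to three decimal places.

X̄̄ = (104.4 + 108.8 + 92.4 + 105.7 + 108.6 + 111.5 + 107.1 + 100.6 + 107.4 + 111.0 + 96.1 + 98.9) / 12 = 104.3750
s̄ = (19.1 + 17.1 + 17.5 + 13.5 + 15.8 + 13.0 + 13.4 + 14.7 + 16.7 + 14.2 + 14.5 + 11.8) / 12 = 15.1083
UCL = X̄̄ + A₃·s̄ = 104.3750 + 1.287 × 15.1083 = 123.8194

123.819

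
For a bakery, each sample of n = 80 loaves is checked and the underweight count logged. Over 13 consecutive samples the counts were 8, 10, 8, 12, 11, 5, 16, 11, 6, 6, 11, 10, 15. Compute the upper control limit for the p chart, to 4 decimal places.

0.2346

p̄ = Σdᵢ / (k·n) = 129 / (13 × 80) = 0.12404
UCL = p̄ + 3·√(p̄(1−p̄)/n) = 0.12404 + 3 × √(0.12404×0.87596/80) = 0.12404 + 3 × 0.03685 = 0.23460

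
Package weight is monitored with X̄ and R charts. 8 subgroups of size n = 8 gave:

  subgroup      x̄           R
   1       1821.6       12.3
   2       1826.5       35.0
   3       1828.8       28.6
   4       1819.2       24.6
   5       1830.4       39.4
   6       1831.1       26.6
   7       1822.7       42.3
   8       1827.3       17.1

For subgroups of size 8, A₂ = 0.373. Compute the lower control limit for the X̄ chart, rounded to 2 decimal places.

1815.42

X̄̄ = (1821.6 + 1826.5 + 1828.8 + 1819.2 + 1830.4 + 1831.1 + 1822.7 + 1827.3) / 8 = 14607.6000 / 8 = 1825.9500
R̄ = (12.3 + 35.0 + 28.6 + 24.6 + 39.4 + 26.6 + 42.3 + 17.1) / 8 = 225.9000 / 8 = 28.2375
LCL = X̄̄ − A₂·R̄ = 1825.9500 − 0.373 × 28.2375 = 1815.4174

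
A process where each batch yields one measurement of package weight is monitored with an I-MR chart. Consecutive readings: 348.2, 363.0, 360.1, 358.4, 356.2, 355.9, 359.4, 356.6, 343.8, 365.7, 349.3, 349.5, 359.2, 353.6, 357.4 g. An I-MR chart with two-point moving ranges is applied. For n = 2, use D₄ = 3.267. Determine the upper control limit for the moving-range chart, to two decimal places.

23.01

Moving ranges: 14.8, 2.9, 1.7, 2.2, 0.3, 3.5, 2.8, 12.8, 21.9, 16.4, 0.2, 9.7, 5.6, 3.8; M̄R̄ = 98.6000 / 14 = 7.0429
UCL_MR = D₄·M̄R̄ = 3.267 × 7.0429 = 23.0090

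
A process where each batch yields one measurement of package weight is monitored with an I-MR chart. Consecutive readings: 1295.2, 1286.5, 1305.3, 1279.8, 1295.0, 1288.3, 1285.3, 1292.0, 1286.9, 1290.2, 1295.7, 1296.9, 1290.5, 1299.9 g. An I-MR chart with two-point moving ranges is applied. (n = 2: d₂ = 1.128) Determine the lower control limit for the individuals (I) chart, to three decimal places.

1268.335

X̄ = (1295.2 + 1286.5 + 1305.3 + 1279.8 + 1295.0 + 1288.3 + 1285.3 + 1292.0 + 1286.9 + 1290.2 + 1295.7 + 1296.9 + 1290.5 + 1299.9) / 14 = 1291.9643
Moving ranges: 8.7, 18.8, 25.5, 15.2, 6.7, 3.0, 6.7, 5.1, 3.3, 5.5, 1.2, 6.4, 9.4; M̄R̄ = 115.5000 / 13 = 8.8846
LCL = X̄ − 3·M̄R̄/d₂ = 1291.9643 − 3 × 8.8846 / 1.128 = 1268.3350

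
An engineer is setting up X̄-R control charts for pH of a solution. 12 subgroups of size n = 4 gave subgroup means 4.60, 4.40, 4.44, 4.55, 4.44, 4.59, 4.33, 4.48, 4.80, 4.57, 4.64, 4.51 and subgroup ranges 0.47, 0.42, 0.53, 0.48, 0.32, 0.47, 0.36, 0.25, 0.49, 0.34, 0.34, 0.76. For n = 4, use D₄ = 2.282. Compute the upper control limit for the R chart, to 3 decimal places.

0.995

R̄ = (0.47 + 0.42 + 0.53 + 0.48 + 0.32 + 0.47 + 0.36 + 0.25 + 0.49 + 0.34 + 0.34 + 0.76) / 12 = 5.2300 / 12 = 0.4358
UCL_R = D₄·R̄ = 2.282 × 0.4358 = 0.9946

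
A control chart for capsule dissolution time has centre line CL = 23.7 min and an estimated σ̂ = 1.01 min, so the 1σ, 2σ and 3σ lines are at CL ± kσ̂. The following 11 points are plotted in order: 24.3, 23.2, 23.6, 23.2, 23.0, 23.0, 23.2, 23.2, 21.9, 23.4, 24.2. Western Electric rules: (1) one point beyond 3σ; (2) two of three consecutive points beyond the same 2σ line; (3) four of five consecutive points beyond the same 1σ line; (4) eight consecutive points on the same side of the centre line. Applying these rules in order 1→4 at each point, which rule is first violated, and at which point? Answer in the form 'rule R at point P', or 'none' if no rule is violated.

Zone of each point (C = within 1σ̂, B = 1σ̂–2σ̂, A = 2σ̂–3σ̂, * = beyond 3σ̂; sign = side of CL): 1:+C, 2:-C, 3:-C, 4:-C, 5:-C, 6:-C, 7:-C, 8:-C, 9:-B, 10:-C, 11:+C
Rule 4 (eight consecutive points on the same side of the centre line) is satisfied at point 9.

rule 4 at point 9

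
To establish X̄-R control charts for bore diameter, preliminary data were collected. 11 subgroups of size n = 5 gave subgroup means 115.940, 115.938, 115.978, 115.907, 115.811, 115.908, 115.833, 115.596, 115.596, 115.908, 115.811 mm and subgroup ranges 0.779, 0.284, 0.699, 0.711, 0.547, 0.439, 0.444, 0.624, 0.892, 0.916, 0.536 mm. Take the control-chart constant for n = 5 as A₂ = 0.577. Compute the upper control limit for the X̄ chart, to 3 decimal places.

X̄̄ = (115.940 + 115.938 + 115.978 + 115.907 + 115.811 + 115.908 + 115.833 + 115.596 + 115.596 + 115.908 + 115.811) / 11 = 1274.2260 / 11 = 115.8387
R̄ = (0.779 + 0.284 + 0.699 + 0.711 + 0.547 + 0.439 + 0.444 + 0.624 + 0.892 + 0.916 + 0.536) / 11 = 6.8710 / 11 = 0.6246
UCL = X̄̄ + A₂·R̄ = 115.8387 + 0.577 × 0.6246 = 116.1991

116.199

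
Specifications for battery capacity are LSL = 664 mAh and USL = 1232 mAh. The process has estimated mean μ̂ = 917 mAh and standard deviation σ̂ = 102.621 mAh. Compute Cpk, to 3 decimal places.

Cpu = (USL − μ̂) / (3σ̂) = (1232 − 917) / (3 × 102.621) = 1.0232; Cpl = (μ̂ − LSL) / (3σ̂) = (917 − 664) / (3 × 102.621) = 0.8218; Cpk = min(Cpu, Cpl) = 0.8218

0.822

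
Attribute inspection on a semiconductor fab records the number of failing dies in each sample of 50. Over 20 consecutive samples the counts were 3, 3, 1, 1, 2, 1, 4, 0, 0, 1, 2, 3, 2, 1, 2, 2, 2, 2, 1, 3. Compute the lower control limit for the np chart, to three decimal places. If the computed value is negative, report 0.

0.000

p̄ = Σdᵢ / (k·n) = 36 / (20 × 50) = 0.03600
LCL = np̄ − 3·√(np̄(1−p̄)) = 1.8000 − 3 × 1.3173 = -2.1518 → 0 (negative, so LCL = 0)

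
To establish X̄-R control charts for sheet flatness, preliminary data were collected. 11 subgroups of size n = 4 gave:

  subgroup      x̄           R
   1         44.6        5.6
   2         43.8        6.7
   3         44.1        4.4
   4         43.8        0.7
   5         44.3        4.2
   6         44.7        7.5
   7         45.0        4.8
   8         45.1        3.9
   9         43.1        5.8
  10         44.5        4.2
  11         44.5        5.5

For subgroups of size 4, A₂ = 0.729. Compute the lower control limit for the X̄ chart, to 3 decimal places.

40.786

X̄̄ = (44.6 + 43.8 + 44.1 + 43.8 + 44.3 + 44.7 + 45.0 + 45.1 + 43.1 + 44.5 + 44.5) / 11 = 487.5000 / 11 = 44.3182
R̄ = (5.6 + 6.7 + 4.4 + 0.7 + 4.2 + 7.5 + 4.8 + 3.9 + 5.8 + 4.2 + 5.5) / 11 = 53.3000 / 11 = 4.8455
LCL = X̄̄ − A₂·R̄ = 44.3182 − 0.729 × 4.8455 = 40.7858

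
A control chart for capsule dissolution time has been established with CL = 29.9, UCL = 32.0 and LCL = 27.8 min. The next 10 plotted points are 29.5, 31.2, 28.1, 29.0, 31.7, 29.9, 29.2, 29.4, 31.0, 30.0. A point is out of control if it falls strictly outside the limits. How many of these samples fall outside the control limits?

All 10 points lie within [27.8, 32.0].

0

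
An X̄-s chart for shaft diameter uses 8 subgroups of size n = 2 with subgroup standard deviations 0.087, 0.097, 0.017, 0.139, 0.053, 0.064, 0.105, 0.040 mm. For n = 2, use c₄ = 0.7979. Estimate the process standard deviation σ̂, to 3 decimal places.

s̄ = (0.087 + 0.097 + 0.017 + 0.139 + 0.053 + 0.064 + 0.105 + 0.040) / 8 = 0.0752
σ̂ = s̄ / c₄ = 0.0752 / 0.7979 = 0.0943

0.094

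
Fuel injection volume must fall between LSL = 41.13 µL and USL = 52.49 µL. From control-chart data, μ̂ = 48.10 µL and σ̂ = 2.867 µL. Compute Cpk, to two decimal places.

Cpu = (USL − μ̂) / (3σ̂) = (52.49 − 48.10) / (3 × 2.867) = 0.5104; Cpl = (μ̂ − LSL) / (3σ̂) = (48.10 − 41.13) / (3 × 2.867) = 0.8104; Cpk = min(Cpu, Cpl) = 0.5104

0.51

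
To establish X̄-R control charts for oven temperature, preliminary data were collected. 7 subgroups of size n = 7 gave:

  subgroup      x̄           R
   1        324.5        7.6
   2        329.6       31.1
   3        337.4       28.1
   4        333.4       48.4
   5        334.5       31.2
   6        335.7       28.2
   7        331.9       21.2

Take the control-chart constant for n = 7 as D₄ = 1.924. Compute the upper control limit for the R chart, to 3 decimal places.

53.817

R̄ = (7.6 + 31.1 + 28.1 + 48.4 + 31.2 + 28.2 + 21.2) / 7 = 195.8000 / 7 = 27.9714
UCL_R = D₄·R̄ = 1.924 × 27.9714 = 53.8170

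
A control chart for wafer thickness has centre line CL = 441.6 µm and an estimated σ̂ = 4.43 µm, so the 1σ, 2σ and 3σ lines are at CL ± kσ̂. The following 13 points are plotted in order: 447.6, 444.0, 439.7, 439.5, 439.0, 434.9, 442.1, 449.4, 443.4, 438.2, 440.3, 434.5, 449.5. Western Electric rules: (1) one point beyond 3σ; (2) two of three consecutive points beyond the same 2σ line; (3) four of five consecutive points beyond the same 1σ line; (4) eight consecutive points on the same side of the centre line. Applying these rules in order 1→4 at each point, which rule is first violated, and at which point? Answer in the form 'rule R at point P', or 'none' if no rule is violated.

none

Zone of each point (C = within 1σ̂, B = 1σ̂–2σ̂, A = 2σ̂–3σ̂, * = beyond 3σ̂; sign = side of CL): 1:+B, 2:+C, 3:-C, 4:-C, 5:-C, 6:-B, 7:+C, 8:+B, 9:+C, 10:-C, 11:-C, 12:-B, 13:+B
No rule fires across all 13 points.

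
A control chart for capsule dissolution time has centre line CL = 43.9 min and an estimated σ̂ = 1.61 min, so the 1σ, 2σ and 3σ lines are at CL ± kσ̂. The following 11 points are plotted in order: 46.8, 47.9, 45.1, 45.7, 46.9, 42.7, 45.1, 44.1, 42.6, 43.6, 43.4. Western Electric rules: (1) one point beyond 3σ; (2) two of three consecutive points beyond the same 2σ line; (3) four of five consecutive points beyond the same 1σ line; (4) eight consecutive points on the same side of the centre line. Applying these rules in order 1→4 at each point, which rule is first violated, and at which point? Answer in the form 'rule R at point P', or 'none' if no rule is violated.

Zone of each point (C = within 1σ̂, B = 1σ̂–2σ̂, A = 2σ̂–3σ̂, * = beyond 3σ̂; sign = side of CL): 1:+B, 2:+A, 3:+C, 4:+B, 5:+B, 6:-C, 7:+C, 8:+C, 9:-C, 10:-C, 11:-C
Rule 3 (four of five consecutive points beyond the same 1σ limit) is satisfied at point 5.

rule 3 at point 5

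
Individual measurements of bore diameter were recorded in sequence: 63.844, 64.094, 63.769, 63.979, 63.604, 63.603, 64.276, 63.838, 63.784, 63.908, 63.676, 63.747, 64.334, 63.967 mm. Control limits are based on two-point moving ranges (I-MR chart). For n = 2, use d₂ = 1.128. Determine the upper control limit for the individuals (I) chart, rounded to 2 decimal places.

64.65

X̄ = (63.844 + 64.094 + 63.769 + 63.979 + 63.604 + 63.603 + 64.276 + 63.838 + 63.784 + 63.908 + 63.676 + 63.747 + 64.334 + 63.967) / 14 = 63.8874
Moving ranges: 0.250, 0.325, 0.210, 0.375, 0.001, 0.673, 0.438, 0.054, 0.124, 0.232, 0.071, 0.587, 0.367; M̄R̄ = 3.7070 / 13 = 0.2852
UCL = X̄ + 3·M̄R̄/d₂ = 63.8874 + 3 × 0.2852 / 1.128 = 64.6457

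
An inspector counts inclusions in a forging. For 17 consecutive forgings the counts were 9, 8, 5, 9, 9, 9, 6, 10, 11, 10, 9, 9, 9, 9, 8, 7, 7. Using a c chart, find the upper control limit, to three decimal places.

c̄ = (9 + 8 + 5 + 9 + 9 + 9 + 6 + 10 + 11 + 10 + 9 + 9 + 9 + 9 + 8 + 7 + 7) / 17 = 144 / 17 = 8.4706
UCL = c̄ + 3√c̄ = 8.4706 + 3 × √8.4706 = 8.4706 + 3 × 2.9104 = 17.2019

17.202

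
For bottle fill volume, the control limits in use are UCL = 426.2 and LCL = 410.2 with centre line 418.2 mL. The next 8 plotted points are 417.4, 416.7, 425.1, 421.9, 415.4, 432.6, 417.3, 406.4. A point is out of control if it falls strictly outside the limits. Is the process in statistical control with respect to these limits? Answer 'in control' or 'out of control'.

Compare each point to [410.2, 426.2]: sample 6 = 432.6 > UCL; sample 8 = 406.4 < LCL.

out of control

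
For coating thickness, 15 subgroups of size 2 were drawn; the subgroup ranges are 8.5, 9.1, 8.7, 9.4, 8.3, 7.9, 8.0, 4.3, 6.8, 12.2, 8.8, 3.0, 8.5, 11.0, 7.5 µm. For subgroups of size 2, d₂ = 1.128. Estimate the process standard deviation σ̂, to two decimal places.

7.21

R̄ = (8.5 + 9.1 + 8.7 + 9.4 + 8.3 + 7.9 + 8.0 + 4.3 + 6.8 + 12.2 + 8.8 + 3.0 + 8.5 + 11.0 + 7.5) / 15 = 8.1333
σ̂ = R̄ / d₂ = 8.1333 / 1.128 = 7.2104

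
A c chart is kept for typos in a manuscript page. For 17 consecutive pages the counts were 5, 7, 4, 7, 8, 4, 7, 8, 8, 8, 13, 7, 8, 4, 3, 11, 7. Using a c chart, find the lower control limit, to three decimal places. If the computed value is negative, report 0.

0.000

c̄ = (5 + 7 + 4 + 7 + 8 + 4 + 7 + 8 + 8 + 8 + 13 + 7 + 8 + 4 + 3 + 11 + 7) / 17 = 119 / 17 = 7.0000
LCL = c̄ − 3√c̄ = 7.0000 − 3 × 2.6458 = -0.9373 → 0 (cannot be negative)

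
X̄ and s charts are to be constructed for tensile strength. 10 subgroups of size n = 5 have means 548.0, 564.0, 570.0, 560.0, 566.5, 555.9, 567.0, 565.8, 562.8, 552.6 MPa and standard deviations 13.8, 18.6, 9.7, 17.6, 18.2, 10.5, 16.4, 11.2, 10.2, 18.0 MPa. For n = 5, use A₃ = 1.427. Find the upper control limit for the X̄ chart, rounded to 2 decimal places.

X̄̄ = (548.0 + 564.0 + 570.0 + 560.0 + 566.5 + 555.9 + 567.0 + 565.8 + 562.8 + 552.6) / 10 = 561.2600
s̄ = (13.8 + 18.6 + 9.7 + 17.6 + 18.2 + 10.5 + 16.4 + 11.2 + 10.2 + 18.0) / 10 = 14.4200
UCL = X̄̄ + A₃·s̄ = 561.2600 + 1.427 × 14.4200 = 581.8373

581.84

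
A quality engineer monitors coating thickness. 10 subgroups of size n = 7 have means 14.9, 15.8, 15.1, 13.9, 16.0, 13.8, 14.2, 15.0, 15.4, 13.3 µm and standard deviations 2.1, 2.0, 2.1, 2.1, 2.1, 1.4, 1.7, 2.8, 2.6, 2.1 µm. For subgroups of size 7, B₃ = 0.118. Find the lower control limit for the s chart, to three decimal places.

0.248

s̄ = (2.1 + 2.0 + 2.1 + 2.1 + 2.1 + 1.4 + 1.7 + 2.8 + 2.6 + 2.1) / 10 = 2.1000
LCL_s = B₃·s̄ = 0.118 × 2.1000 = 0.2478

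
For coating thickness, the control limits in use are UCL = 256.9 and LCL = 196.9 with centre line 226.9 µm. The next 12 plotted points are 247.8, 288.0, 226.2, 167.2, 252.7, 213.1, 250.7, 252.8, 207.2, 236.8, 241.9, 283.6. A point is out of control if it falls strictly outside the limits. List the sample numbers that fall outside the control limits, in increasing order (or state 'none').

2, 4, 12

Compare each point to [196.9, 256.9]: sample 2 = 288.0 > UCL; sample 4 = 167.2 < LCL; sample 12 = 283.6 > UCL.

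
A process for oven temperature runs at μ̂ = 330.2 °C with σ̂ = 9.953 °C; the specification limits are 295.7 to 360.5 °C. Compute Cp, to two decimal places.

1.09

Cp = (USL − LSL) / (6σ̂) = (360.5 − 295.7) / (6 × 9.953) = 64.8000 / 59.7180 = 1.0851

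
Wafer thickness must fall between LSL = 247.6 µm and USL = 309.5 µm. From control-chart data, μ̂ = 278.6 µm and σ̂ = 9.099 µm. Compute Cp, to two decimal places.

1.13

Cp = (USL − LSL) / (6σ̂) = (309.5 − 247.6) / (6 × 9.099) = 61.9000 / 54.5940 = 1.1338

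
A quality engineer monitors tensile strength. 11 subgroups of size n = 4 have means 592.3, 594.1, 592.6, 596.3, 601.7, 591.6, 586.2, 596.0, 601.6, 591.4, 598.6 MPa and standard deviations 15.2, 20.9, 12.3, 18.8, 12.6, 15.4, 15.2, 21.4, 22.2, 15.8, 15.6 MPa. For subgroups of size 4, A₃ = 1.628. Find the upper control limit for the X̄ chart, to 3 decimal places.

622.203

X̄̄ = (592.3 + 594.1 + 592.6 + 596.3 + 601.7 + 591.6 + 586.2 + 596.0 + 601.6 + 591.4 + 598.6) / 11 = 594.7636
s̄ = (15.2 + 20.9 + 12.3 + 18.8 + 12.6 + 15.4 + 15.2 + 21.4 + 22.2 + 15.8 + 15.6) / 11 = 16.8545
UCL = X̄̄ + A₃·s̄ = 594.7636 + 1.628 × 16.8545 = 622.2028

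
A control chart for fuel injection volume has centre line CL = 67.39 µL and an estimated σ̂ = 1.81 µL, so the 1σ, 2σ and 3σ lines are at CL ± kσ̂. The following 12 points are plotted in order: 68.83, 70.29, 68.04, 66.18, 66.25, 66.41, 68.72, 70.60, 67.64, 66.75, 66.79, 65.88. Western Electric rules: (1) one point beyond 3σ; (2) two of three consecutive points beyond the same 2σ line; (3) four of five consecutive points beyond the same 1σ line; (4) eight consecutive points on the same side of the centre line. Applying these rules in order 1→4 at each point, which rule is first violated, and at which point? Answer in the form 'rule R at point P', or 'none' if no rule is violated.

Zone of each point (C = within 1σ̂, B = 1σ̂–2σ̂, A = 2σ̂–3σ̂, * = beyond 3σ̂; sign = side of CL): 1:+C, 2:+B, 3:+C, 4:-C, 5:-C, 6:-C, 7:+C, 8:+B, 9:+C, 10:-C, 11:-C, 12:-C
No rule fires across all 12 points.

none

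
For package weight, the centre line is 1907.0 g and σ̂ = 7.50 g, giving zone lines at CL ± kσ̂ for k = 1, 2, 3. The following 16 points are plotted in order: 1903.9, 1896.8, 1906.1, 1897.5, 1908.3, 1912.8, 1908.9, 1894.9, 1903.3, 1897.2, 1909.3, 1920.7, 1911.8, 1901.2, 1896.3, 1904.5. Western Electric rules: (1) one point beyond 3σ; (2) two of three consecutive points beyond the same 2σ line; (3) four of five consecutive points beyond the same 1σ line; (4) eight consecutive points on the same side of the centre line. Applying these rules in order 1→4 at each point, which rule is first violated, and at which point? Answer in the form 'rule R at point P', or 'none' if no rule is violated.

Zone of each point (C = within 1σ̂, B = 1σ̂–2σ̂, A = 2σ̂–3σ̂, * = beyond 3σ̂; sign = side of CL): 1:-C, 2:-B, 3:-C, 4:-B, 5:+C, 6:+C, 7:+C, 8:-B, 9:-C, 10:-B, 11:+C, 12:+B, 13:+C, 14:-C, 15:-B, 16:-C
No rule fires across all 16 points.

none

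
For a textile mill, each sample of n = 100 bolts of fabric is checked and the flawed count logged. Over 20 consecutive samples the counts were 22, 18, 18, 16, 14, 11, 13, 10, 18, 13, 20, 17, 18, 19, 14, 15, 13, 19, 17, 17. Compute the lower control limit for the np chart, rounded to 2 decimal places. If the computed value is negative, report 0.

5.07

p̄ = Σdᵢ / (k·n) = 322 / (20 × 100) = 0.16100
LCL = np̄ − 3·√(np̄(1−p̄)) = 16.1000 − 3 × 3.6753 = 5.0741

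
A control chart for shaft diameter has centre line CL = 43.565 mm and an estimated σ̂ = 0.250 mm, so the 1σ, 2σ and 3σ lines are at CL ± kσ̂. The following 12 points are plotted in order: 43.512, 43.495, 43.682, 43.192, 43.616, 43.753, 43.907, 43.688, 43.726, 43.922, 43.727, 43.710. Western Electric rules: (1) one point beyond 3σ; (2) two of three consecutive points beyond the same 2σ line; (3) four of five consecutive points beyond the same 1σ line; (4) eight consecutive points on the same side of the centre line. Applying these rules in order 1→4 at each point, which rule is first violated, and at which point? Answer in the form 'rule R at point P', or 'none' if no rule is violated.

Zone of each point (C = within 1σ̂, B = 1σ̂–2σ̂, A = 2σ̂–3σ̂, * = beyond 3σ̂; sign = side of CL): 1:-C, 2:-C, 3:+C, 4:-B, 5:+C, 6:+C, 7:+B, 8:+C, 9:+C, 10:+B, 11:+C, 12:+C
Rule 4 (eight consecutive points on the same side of the centre line) is satisfied at point 12.

rule 4 at point 12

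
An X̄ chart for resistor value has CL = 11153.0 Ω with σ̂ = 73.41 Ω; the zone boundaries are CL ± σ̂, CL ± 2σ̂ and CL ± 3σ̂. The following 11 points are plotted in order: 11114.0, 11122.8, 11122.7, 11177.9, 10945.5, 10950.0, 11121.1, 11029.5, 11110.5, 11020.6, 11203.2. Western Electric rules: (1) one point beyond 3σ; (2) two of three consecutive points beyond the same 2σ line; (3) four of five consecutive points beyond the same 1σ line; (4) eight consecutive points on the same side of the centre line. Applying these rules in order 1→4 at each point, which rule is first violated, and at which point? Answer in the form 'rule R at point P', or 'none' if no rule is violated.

rule 2 at point 6

Zone of each point (C = within 1σ̂, B = 1σ̂–2σ̂, A = 2σ̂–3σ̂, * = beyond 3σ̂; sign = side of CL): 1:-C, 2:-C, 3:-C, 4:+C, 5:-A, 6:-A, 7:-C, 8:-B, 9:-C, 10:-B, 11:+C
Rule 2 (two of three consecutive points beyond the same 2σ limit) is satisfied at point 6.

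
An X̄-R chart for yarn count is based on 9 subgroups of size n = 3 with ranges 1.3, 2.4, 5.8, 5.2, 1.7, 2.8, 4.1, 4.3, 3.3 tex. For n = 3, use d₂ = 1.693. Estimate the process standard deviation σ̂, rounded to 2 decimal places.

R̄ = (1.3 + 2.4 + 5.8 + 5.2 + 1.7 + 2.8 + 4.1 + 4.3 + 3.3) / 9 = 3.4333
σ̂ = R̄ / d₂ = 3.4333 / 1.693 = 2.0280

2.03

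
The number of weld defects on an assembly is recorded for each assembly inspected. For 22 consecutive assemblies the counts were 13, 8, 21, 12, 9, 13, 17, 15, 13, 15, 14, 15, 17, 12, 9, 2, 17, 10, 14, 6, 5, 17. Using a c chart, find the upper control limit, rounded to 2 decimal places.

23.04

c̄ = (13 + 8 + 21 + 12 + 9 + 13 + 17 + 15 + 13 + 15 + 14 + 15 + 17 + 12 + 9 + 2 + 17 + 10 + 14 + 6 + 5 + 17) / 22 = 274 / 22 = 12.4545
UCL = c̄ + 3√c̄ = 12.4545 + 3 × √12.4545 = 12.4545 + 3 × 3.5291 = 23.0418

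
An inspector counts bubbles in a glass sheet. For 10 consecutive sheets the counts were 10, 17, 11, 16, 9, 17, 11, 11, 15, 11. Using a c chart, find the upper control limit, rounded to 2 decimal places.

c̄ = (10 + 17 + 11 + 16 + 9 + 17 + 11 + 11 + 15 + 11) / 10 = 128 / 10 = 12.8000
UCL = c̄ + 3√c̄ = 12.8000 + 3 × √12.8000 = 12.8000 + 3 × 3.5777 = 23.5331

23.53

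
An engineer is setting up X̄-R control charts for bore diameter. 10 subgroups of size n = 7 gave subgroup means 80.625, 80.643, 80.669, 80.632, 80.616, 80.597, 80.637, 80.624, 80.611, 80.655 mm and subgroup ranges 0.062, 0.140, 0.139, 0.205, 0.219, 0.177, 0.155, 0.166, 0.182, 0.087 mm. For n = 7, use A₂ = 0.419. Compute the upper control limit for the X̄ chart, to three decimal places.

X̄̄ = (80.625 + 80.643 + 80.669 + 80.632 + 80.616 + 80.597 + 80.637 + 80.624 + 80.611 + 80.655) / 10 = 806.3090 / 10 = 80.6309
R̄ = (0.062 + 0.140 + 0.139 + 0.205 + 0.219 + 0.177 + 0.155 + 0.166 + 0.182 + 0.087) / 10 = 1.5320 / 10 = 0.1532
UCL = X̄̄ + A₂·R̄ = 80.6309 + 0.419 × 0.1532 = 80.6951

80.695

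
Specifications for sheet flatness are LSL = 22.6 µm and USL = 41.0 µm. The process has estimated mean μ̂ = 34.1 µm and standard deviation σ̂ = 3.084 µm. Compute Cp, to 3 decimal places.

0.994

Cp = (USL − LSL) / (6σ̂) = (41.0 − 22.6) / (6 × 3.084) = 18.4000 / 18.5040 = 0.9944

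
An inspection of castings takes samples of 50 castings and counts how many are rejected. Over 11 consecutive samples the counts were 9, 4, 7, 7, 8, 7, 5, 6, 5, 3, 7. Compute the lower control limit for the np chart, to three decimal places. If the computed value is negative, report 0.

0.000

p̄ = Σdᵢ / (k·n) = 68 / (11 × 50) = 0.12364
LCL = np̄ − 3·√(np̄(1−p̄)) = 6.1818 − 3 × 2.3276 = -0.8009 → 0 (negative, so LCL = 0)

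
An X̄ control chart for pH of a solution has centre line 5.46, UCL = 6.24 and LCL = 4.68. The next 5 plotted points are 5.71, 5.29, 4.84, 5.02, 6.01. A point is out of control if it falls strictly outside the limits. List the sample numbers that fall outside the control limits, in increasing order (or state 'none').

All 5 points lie within [4.68, 6.24].

none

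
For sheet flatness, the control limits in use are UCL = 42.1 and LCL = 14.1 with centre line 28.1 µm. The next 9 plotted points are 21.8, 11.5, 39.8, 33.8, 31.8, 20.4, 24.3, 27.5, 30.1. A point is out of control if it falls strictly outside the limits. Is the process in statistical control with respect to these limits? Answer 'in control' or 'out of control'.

out of control

Compare each point to [14.1, 42.1]: sample 2 = 11.5 < LCL.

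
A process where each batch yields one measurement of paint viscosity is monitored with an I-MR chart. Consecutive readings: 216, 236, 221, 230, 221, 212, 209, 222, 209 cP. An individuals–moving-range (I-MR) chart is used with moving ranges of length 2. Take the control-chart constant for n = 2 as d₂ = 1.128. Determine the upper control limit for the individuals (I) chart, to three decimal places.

249.808

X̄ = (216 + 236 + 221 + 230 + 221 + 212 + 209 + 222 + 209) / 9 = 219.5556
Moving ranges: 20, 15, 9, 9, 9, 3, 13, 13; M̄R̄ = 91.0000 / 8 = 11.3750
UCL = X̄ + 3·M̄R̄/d₂ = 219.5556 + 3 × 11.3750 / 1.128 = 249.8082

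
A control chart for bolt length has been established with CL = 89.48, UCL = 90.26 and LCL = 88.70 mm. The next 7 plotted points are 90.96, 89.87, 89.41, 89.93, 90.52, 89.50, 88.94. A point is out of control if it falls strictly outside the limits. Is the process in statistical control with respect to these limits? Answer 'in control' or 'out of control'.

out of control

Compare each point to [88.70, 90.26]: sample 1 = 90.96 > UCL; sample 5 = 90.52 > UCL.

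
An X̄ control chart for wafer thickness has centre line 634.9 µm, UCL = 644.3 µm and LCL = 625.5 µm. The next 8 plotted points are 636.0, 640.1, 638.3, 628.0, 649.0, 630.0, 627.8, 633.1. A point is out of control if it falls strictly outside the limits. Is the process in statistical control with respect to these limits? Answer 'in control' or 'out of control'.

out of control

Compare each point to [625.5, 644.3]: sample 5 = 649.0 > UCL.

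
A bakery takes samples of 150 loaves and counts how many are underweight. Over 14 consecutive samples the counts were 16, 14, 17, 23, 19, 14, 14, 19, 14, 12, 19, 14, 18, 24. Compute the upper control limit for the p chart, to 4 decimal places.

0.1904

p̄ = Σdᵢ / (k·n) = 237 / (14 × 150) = 0.11286
UCL = p̄ + 3·√(p̄(1−p̄)/n) = 0.11286 + 3 × √(0.11286×0.88714/150) = 0.11286 + 3 × 0.02584 = 0.19036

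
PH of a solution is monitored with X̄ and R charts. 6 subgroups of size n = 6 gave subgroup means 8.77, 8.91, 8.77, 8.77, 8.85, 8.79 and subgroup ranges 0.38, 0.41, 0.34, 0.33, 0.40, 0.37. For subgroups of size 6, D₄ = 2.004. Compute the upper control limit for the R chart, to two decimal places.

R̄ = (0.38 + 0.41 + 0.34 + 0.33 + 0.40 + 0.37) / 6 = 2.2300 / 6 = 0.3717
UCL_R = D₄·R̄ = 2.004 × 0.3717 = 0.7448

0.74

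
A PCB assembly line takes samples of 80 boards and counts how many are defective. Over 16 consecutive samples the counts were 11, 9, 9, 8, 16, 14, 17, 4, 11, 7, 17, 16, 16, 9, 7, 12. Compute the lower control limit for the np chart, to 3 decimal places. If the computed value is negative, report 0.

p̄ = Σdᵢ / (k·n) = 183 / (16 × 80) = 0.14297
LCL = np̄ − 3·√(np̄(1−p̄)) = 11.4375 − 3 × 3.1309 = 2.0449

2.045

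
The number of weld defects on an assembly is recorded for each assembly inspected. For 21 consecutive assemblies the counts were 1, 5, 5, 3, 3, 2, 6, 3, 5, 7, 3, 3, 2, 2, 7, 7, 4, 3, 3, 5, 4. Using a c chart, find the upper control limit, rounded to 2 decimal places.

9.92

c̄ = (1 + 5 + 5 + 3 + 3 + 2 + 6 + 3 + 5 + 7 + 3 + 3 + 2 + 2 + 7 + 7 + 4 + 3 + 3 + 5 + 4) / 21 = 83 / 21 = 3.9524
UCL = c̄ + 3√c̄ = 3.9524 + 3 × √3.9524 = 3.9524 + 3 × 1.9881 = 9.9166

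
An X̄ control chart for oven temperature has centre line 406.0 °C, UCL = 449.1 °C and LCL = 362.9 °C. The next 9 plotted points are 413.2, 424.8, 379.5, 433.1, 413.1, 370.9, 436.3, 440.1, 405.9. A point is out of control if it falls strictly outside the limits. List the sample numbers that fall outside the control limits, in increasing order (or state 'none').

All 9 points lie within [362.9, 449.1].

none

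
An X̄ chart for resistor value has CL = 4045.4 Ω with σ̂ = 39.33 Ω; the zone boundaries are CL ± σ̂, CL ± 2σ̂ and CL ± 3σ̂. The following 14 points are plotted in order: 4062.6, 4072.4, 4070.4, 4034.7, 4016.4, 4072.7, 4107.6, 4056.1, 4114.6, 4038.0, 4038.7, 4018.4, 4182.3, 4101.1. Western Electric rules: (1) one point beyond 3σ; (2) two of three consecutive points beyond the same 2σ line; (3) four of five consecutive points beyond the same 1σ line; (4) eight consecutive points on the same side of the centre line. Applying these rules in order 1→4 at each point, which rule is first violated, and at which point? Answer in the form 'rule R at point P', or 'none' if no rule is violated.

rule 1 at point 13

Zone of each point (C = within 1σ̂, B = 1σ̂–2σ̂, A = 2σ̂–3σ̂, * = beyond 3σ̂; sign = side of CL): 1:+C, 2:+C, 3:+C, 4:-C, 5:-C, 6:+C, 7:+B, 8:+C, 9:+B, 10:-C, 11:-C, 12:-C, 13:+*, 14:+B
Rule 1 (one point beyond the 3σ limits) is satisfied at point 13.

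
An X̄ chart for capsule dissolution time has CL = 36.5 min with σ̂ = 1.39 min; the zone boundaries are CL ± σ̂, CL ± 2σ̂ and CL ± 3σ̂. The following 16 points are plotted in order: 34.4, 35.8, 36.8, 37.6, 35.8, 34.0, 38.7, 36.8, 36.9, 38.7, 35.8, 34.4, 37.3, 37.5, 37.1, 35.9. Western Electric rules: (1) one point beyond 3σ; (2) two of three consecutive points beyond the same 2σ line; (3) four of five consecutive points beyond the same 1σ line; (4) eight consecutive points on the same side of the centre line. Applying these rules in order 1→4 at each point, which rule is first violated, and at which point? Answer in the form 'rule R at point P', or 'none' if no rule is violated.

Zone of each point (C = within 1σ̂, B = 1σ̂–2σ̂, A = 2σ̂–3σ̂, * = beyond 3σ̂; sign = side of CL): 1:-B, 2:-C, 3:+C, 4:+C, 5:-C, 6:-B, 7:+B, 8:+C, 9:+C, 10:+B, 11:-C, 12:-B, 13:+C, 14:+C, 15:+C, 16:-C
No rule fires across all 16 points.

none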